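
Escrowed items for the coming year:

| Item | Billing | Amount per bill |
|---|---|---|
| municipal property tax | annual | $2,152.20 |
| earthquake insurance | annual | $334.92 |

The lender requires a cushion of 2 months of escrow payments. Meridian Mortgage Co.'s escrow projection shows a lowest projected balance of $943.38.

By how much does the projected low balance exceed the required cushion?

Municipal property tax = $2,152.20/yr
Earthquake insurance = $334.92/yr
Total per year = $2,152.20 + $334.92 = $2,487.12
Per month = $2,487.12 / 12 = $207.26
Required reserve = 2 × $207.26 = $414.52
Surplus = $943.38 − $414.52 = $528.86

$528.86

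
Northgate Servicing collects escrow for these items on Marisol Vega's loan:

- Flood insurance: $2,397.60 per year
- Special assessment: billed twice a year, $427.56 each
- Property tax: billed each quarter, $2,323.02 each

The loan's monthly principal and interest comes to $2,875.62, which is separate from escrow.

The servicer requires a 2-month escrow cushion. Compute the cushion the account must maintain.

$2,090.80

Flood insurance — $2,397.60 annually
Special assessment — $427.56 × 2 = $855.12 annually
Property tax — $2,323.02 × 4 = $9,292.08 annually
Total per year = $2,397.60 + $855.12 + $9,292.08 = $12,544.80
Per month = $12,544.80 / 12 = $1,045.40
Required cushion = 2 × $1,045.40 = $2,090.80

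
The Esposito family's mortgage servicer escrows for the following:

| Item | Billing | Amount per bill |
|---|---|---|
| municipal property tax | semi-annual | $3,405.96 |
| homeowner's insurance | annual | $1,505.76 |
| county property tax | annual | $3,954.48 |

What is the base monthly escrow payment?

Municipal property tax — $3,405.96 × 2 = $6,811.92 annually
Homeowner's insurance — $1,505.76 annually
County property tax — $3,954.48 annually
Total per year = $6,811.92 + $1,505.76 + $3,954.48 = $12,272.16
Monthly = $12,272.16 / 12 = $1,022.68

$1,022.68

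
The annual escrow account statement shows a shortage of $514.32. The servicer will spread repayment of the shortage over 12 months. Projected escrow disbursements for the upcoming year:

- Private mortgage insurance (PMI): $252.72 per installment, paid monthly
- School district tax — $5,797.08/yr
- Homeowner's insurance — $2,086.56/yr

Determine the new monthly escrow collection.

Private mortgage insurance (PMI) = $252.72 × 12 = $3,032.64
School district tax = $5,797.08
Homeowner's insurance = $2,086.56
Total annual escrow = $3,032.64 + $5,797.08 + $2,086.56 = $10,916.28
Per month = $10,916.28 / 12 = $909.69
Monthly shortage recovery: $514.32 ÷ 12 = $42.86
Adjusted monthly = $909.69 + $42.86 = $952.55

$952.55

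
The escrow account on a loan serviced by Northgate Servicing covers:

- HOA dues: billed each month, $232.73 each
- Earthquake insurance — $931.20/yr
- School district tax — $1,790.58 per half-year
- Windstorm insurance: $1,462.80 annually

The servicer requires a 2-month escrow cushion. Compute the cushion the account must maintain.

HOA dues: $232.73 × 12 = $2,792.76 per year
Earthquake insurance: $931.20 per year
School district tax: $1,790.58 × 2 = $3,581.16 per year
Windstorm insurance: $1,462.80 per year
Combined annual = $8,767.92
Monthly escrow = $8,767.92 ÷ 12 = $730.66
Required cushion = 2 × $730.66 = $1,461.32

$1,461.32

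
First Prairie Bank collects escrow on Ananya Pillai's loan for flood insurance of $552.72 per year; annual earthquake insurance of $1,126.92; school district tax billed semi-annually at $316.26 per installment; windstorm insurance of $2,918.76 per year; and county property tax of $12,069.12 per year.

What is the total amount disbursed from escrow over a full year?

Flood insurance = $552.72/yr
Earthquake insurance = $1,126.92/yr
School district tax = $316.26 × 2 = $632.52/yr
Windstorm insurance = $2,918.76/yr
County property tax = $12,069.12/yr
Total per year = $552.72 + $1,126.92 + $632.52 + $2,918.76 + $12,069.12 = $17,300.04

$17,300.04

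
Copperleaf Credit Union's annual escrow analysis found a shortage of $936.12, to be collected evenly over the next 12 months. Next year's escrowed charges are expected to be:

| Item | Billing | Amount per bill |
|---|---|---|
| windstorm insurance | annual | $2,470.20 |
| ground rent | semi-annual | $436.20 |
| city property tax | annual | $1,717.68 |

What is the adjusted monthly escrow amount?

Windstorm insurance = $2,470.20
Ground rent = $436.20 × 2 = $872.40
City property tax = $1,717.68
Combined annual = $2,470.20 + $872.40 + $1,717.68 = $5,060.28
Per month = $5,060.28 / 12 = $421.69
Shortage per month = $936.12 ÷ 12 = $78.01
New monthly escrow = $421.69 + $78.01 = $499.70

$499.70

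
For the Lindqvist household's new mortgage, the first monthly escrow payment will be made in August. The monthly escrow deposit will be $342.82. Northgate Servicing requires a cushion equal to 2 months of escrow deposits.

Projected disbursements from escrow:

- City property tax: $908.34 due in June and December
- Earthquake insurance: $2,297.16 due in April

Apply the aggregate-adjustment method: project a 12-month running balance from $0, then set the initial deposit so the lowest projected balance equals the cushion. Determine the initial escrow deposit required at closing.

$1,028.46

Cushion = 2 × $342.82 = $685.64
Trial balance (start $0, +$342.82 each month, − disbursements):
  Aug: +$342.82 → $342.82
  Sep: +$342.82 → $685.64
  Oct: +$342.82 → $1,028.46
  Nov: +$342.82 → $1,371.28
  Dec: +$342.82 − $908.34 → $805.76
  Jan: +$342.82 → $1,148.58
  Feb: +$342.82 → $1,491.40
  Mar: +$342.82 → $1,834.22
  Apr: +$342.82 − $2,297.16 → -$120.12
  May: +$342.82 → $222.70
  Jun: +$342.82 − $908.34 → -$342.82
  Jul: +$342.82 → $0.00
Lowest trial balance = -$342.82 (Jun)
Initial deposit = cushion − low point = $685.64 − (-$342.82) = $1,028.46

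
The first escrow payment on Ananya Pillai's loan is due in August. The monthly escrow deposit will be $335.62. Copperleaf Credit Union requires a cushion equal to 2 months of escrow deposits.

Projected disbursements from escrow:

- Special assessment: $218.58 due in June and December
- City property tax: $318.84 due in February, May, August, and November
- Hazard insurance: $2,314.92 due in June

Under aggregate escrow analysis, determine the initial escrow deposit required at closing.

Cushion = 2 × $335.62 = $671.24
Trial balance (start $0, +$335.62 each month, − disbursements):
  Aug: +$335.62 − $318.84 → $16.78
  Sep: +$335.62 → $352.40
  Oct: +$335.62 → $688.02
  Nov: +$335.62 − $318.84 → $704.80
  Dec: +$335.62 − $218.58 → $821.84
  Jan: +$335.62 → $1,157.46
  Feb: +$335.62 − $318.84 → $1,174.24
  Mar: +$335.62 → $1,509.86
  Apr: +$335.62 → $1,845.48
  May: +$335.62 − $318.84 → $1,862.26
  Jun: +$335.62 − $2,533.50 → -$335.62
  Jul: +$335.62 → $0.00
Lowest trial balance = -$335.62 (Jun)
Initial deposit = cushion − low point = $671.24 − (-$335.62) = $1,006.86

$1,006.86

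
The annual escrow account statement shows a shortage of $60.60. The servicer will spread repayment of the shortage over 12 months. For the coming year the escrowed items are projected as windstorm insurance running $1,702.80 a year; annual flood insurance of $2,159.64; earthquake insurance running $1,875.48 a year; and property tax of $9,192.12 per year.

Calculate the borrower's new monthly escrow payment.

$1,249.22

Windstorm insurance — $1,702.80 per year
Flood insurance — $2,159.64 per year
Earthquake insurance — $1,875.48 per year
Property tax — $9,192.12 per year
Total per year = $14,930.04
Per month = $14,930.04 / 12 = $1,244.17
Monthly shortage recovery: $60.60 ÷ 12 = $5.05
Adjusted monthly = $1,244.17 + $5.05 = $1,249.22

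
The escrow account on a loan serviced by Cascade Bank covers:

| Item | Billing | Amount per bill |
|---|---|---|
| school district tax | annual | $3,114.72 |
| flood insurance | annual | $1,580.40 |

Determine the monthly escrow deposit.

$391.26

School district tax = $3,114.72/yr
Flood insurance = $1,580.40/yr
Yearly total = $3,114.72 + $1,580.40 = $4,695.12
Monthly escrow = $4,695.12 / 12 = $391.26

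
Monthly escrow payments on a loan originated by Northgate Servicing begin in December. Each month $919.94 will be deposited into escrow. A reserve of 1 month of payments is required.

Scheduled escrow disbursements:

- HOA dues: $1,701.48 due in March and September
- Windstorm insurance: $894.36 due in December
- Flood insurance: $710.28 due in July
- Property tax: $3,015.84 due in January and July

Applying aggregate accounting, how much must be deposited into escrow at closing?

Cushion = 1 × $919.94 = $919.94
Trial balance (start $0, +$919.94 each month, − disbursements):
  Dec: +$919.94 − $894.36 → $25.58
  Jan: +$919.94 − $3,015.84 → -$2,070.32
  Feb: +$919.94 → -$1,150.38
  Mar: +$919.94 − $1,701.48 → -$1,931.92
  Apr: +$919.94 → -$1,011.98
  May: +$919.94 → -$92.04
  Jun: +$919.94 → $827.90
  Jul: +$919.94 − $3,726.12 → -$1,978.28
  Aug: +$919.94 → -$1,058.34
  Sep: +$919.94 − $1,701.48 → -$1,839.88
  Oct: +$919.94 → -$919.94
  Nov: +$919.94 → $0.00
Lowest trial balance = -$2,070.32 (Jan)
Initial deposit = cushion − low point = $919.94 − (-$2,070.32) = $2,990.26

$2,990.26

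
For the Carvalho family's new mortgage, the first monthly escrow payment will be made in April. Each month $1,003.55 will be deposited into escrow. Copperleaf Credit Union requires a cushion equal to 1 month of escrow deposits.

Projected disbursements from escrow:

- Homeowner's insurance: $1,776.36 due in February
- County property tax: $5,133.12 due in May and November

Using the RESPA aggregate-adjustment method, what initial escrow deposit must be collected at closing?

$4,129.57

Cushion = 1 × $1,003.55 = $1,003.55
Trial balance (start $0, +$1,003.55 each month, − disbursements):
  Apr: +$1,003.55 → $1,003.55
  May: +$1,003.55 − $5,133.12 → -$3,126.02
  Jun: +$1,003.55 → -$2,122.47
  Jul: +$1,003.55 → -$1,118.92
  Aug: +$1,003.55 → -$115.37
  Sep: +$1,003.55 → $888.18
  Oct: +$1,003.55 → $1,891.73
  Nov: +$1,003.55 − $5,133.12 → -$2,237.84
  Dec: +$1,003.55 → -$1,234.29
  Jan: +$1,003.55 → -$230.74
  Feb: +$1,003.55 − $1,776.36 → -$1,003.55
  Mar: +$1,003.55 → $0.00
Lowest trial balance = -$3,126.02 (May)
Initial deposit = cushion − low point = $1,003.55 − (-$3,126.02) = $4,129.57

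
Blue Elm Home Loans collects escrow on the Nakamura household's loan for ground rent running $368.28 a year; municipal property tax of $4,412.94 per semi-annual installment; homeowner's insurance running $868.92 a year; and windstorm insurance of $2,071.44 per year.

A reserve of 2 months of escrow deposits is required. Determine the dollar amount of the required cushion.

Ground rent: $368.28
Municipal property tax: $4,412.94 × 2 = $8,825.88
Homeowner's insurance: $868.92
Windstorm insurance: $2,071.44
Total per year = $12,134.52
Base monthly escrow = $12,134.52 ÷ 12 = $1,011.21
Cushion = 2 × $1,011.21 = $2,022.42

$2,022.42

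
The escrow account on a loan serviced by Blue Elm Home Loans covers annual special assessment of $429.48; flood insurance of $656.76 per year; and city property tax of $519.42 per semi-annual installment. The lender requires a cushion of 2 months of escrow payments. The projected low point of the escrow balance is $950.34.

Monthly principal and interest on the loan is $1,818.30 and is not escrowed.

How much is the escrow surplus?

Special assessment — $429.48
Flood insurance — $656.76
City property tax — $519.42 × 2 = $1,038.84
Annual escrow total = $429.48 + $656.76 + $1,038.84 = $2,125.08
Monthly escrow = $2,125.08 ÷ 12 = $177.09
Required cushion = 2 × $177.09 = $354.18
Surplus = $950.34 − $354.18 = $596.16

$596.16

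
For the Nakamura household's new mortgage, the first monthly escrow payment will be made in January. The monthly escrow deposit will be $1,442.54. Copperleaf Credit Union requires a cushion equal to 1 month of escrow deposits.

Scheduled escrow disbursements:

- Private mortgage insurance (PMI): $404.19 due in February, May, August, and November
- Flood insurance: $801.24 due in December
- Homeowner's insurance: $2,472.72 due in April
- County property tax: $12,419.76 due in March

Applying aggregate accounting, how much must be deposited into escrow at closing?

$10,969.05

Cushion = 1 × $1,442.54 = $1,442.54
Trial balance (start $0, +$1,442.54 each month, − disbursements):
  Jan: +$1,442.54 → $1,442.54
  Feb: +$1,442.54 − $404.19 → $2,480.89
  Mar: +$1,442.54 − $12,419.76 → -$8,496.33
  Apr: +$1,442.54 − $2,472.72 → -$9,526.51
  May: +$1,442.54 − $404.19 → -$8,488.16
  Jun: +$1,442.54 → -$7,045.62
  Jul: +$1,442.54 → -$5,603.08
  Aug: +$1,442.54 − $404.19 → -$4,564.73
  Sep: +$1,442.54 → -$3,122.19
  Oct: +$1,442.54 → -$1,679.65
  Nov: +$1,442.54 − $404.19 → -$641.30
  Dec: +$1,442.54 − $801.24 → $0.00
Lowest trial balance = -$9,526.51 (Apr)
Initial deposit = cushion − low point = $1,442.54 − (-$9,526.51) = $10,969.05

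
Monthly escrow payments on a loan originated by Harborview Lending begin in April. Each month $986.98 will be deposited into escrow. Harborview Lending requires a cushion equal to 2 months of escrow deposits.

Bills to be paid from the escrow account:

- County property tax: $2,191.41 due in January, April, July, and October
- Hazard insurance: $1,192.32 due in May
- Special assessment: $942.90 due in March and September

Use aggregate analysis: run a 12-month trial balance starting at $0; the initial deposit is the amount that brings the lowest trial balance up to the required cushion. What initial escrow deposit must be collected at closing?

$3,774.55

Cushion = 2 × $986.98 = $1,973.96
Trial balance (start $0, +$986.98 each month, − disbursements):
  Apr: +$986.98 − $2,191.41 → -$1,204.43
  May: +$986.98 − $1,192.32 → -$1,409.77
  Jun: +$986.98 → -$422.79
  Jul: +$986.98 − $2,191.41 → -$1,627.22
  Aug: +$986.98 → -$640.24
  Sep: +$986.98 − $942.90 → -$596.16
  Oct: +$986.98 − $2,191.41 → -$1,800.59
  Nov: +$986.98 → -$813.61
  Dec: +$986.98 → $173.37
  Jan: +$986.98 − $2,191.41 → -$1,031.06
  Feb: +$986.98 → -$44.08
  Mar: +$986.98 − $942.90 → $0.00
Lowest trial balance = -$1,800.59 (Oct)
Initial deposit = cushion − low point = $1,973.96 − (-$1,800.59) = $3,774.55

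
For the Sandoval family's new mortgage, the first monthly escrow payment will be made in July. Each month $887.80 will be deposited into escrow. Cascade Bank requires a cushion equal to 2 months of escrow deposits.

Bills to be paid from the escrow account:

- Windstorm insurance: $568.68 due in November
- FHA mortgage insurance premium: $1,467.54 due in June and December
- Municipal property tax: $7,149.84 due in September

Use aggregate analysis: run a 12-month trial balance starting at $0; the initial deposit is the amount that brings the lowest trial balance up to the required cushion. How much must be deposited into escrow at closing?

$6,262.04

Cushion = 2 × $887.80 = $1,775.60
Trial balance (start $0, +$887.80 each month, − disbursements):
  Jul: +$887.80 → $887.80
  Aug: +$887.80 → $1,775.60
  Sep: +$887.80 − $7,149.84 → -$4,486.44
  Oct: +$887.80 → -$3,598.64
  Nov: +$887.80 − $568.68 → -$3,279.52
  Dec: +$887.80 − $1,467.54 → -$3,859.26
  Jan: +$887.80 → -$2,971.46
  Feb: +$887.80 → -$2,083.66
  Mar: +$887.80 → -$1,195.86
  Apr: +$887.80 → -$308.06
  May: +$887.80 → $579.74
  Jun: +$887.80 − $1,467.54 → $0.00
Lowest trial balance = -$4,486.44 (Sep)
Initial deposit = cushion − low point = $1,775.60 − (-$4,486.44) = $6,262.04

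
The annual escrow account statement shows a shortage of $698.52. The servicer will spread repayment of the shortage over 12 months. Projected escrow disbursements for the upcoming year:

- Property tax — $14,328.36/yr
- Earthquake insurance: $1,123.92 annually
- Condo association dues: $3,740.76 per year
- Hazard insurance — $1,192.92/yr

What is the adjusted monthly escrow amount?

Property tax — $14,328.36
Earthquake insurance — $1,123.92
Condo association dues — $3,740.76
Hazard insurance — $1,192.92
Total annual escrow = $14,328.36 + $1,123.92 + $3,740.76 + $1,192.92 = $20,385.96
Base monthly escrow = $20,385.96 ÷ 12 = $1,698.83
Shortage spread = $698.52 / 12 = $58.21/mo
Adjusted monthly = $1,698.83 + $58.21 = $1,757.04

$1,757.04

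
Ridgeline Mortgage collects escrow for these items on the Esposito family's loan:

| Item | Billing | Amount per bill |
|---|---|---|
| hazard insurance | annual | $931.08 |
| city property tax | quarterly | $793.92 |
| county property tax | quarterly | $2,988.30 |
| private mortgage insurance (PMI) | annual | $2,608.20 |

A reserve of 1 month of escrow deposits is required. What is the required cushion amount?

$1,555.68

Hazard insurance = $931.08 per year
City property tax = $793.92 × 4 = $3,175.68 per year
County property tax = $2,988.30 × 4 = $11,953.20 per year
Private mortgage insurance (PMI) = $2,608.20 per year
Annual escrow total = $931.08 + $3,175.68 + $11,953.20 + $2,608.20 = $18,668.16
Base monthly escrow = $18,668.16 ÷ 12 = $1,555.68
Reserve = 1 × $1,555.68 = $1,555.68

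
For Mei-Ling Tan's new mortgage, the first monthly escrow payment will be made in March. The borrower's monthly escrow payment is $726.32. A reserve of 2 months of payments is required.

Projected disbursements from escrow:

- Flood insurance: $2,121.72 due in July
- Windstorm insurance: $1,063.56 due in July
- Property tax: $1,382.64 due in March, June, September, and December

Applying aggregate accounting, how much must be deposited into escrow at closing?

$3,771.60

Cushion = 2 × $726.32 = $1,452.64
Trial balance (start $0, +$726.32 each month, − disbursements):
  Mar: +$726.32 − $1,382.64 → -$656.32
  Apr: +$726.32 → $70.00
  May: +$726.32 → $796.32
  Jun: +$726.32 − $1,382.64 → $140.00
  Jul: +$726.32 − $3,185.28 → -$2,318.96
  Aug: +$726.32 → -$1,592.64
  Sep: +$726.32 − $1,382.64 → -$2,248.96
  Oct: +$726.32 → -$1,522.64
  Nov: +$726.32 → -$796.32
  Dec: +$726.32 − $1,382.64 → -$1,452.64
  Jan: +$726.32 → -$726.32
  Feb: +$726.32 → $0.00
Lowest trial balance = -$2,318.96 (Jul)
Initial deposit = cushion − low point = $1,452.64 − (-$2,318.96) = $3,771.60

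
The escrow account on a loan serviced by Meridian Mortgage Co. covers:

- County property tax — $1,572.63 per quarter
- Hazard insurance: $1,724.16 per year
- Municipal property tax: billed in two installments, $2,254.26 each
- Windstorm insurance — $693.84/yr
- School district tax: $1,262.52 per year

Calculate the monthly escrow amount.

$1,206.63

County property tax — $1,572.63 × 4 = $6,290.52/yr
Hazard insurance — $1,724.16/yr
Municipal property tax — $2,254.26 × 2 = $4,508.52/yr
Windstorm insurance — $693.84/yr
School district tax — $1,262.52/yr
Total annual escrow = $14,479.56
Monthly = $14,479.56 / 12 = $1,206.63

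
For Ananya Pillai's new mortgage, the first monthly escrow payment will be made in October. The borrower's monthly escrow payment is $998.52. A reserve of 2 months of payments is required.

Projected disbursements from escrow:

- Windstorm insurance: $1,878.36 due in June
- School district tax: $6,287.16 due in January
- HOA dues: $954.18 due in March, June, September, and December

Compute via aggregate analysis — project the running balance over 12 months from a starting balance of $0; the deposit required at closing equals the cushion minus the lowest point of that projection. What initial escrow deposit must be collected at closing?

Cushion = 2 × $998.52 = $1,997.04
Trial balance (start $0, +$998.52 each month, − disbursements):
  Oct: +$998.52 → $998.52
  Nov: +$998.52 → $1,997.04
  Dec: +$998.52 − $954.18 → $2,041.38
  Jan: +$998.52 − $6,287.16 → -$3,247.26
  Feb: +$998.52 → -$2,248.74
  Mar: +$998.52 − $954.18 → -$2,204.40
  Apr: +$998.52 → -$1,205.88
  May: +$998.52 → -$207.36
  Jun: +$998.52 − $2,832.54 → -$2,041.38
  Jul: +$998.52 → -$1,042.86
  Aug: +$998.52 → -$44.34
  Sep: +$998.52 − $954.18 → $0.00
Lowest trial balance = -$3,247.26 (Jan)
Initial deposit = cushion − low point = $1,997.04 − (-$3,247.26) = $5,244.30

$5,244.30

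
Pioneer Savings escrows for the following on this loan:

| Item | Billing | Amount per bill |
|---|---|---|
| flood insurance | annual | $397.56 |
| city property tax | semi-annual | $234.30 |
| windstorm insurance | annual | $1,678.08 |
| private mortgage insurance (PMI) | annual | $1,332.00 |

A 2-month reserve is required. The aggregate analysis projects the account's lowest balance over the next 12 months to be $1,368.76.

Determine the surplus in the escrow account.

Flood insurance: $397.56 per year
City property tax: $234.30 × 2 = $468.60 per year
Windstorm insurance: $1,678.08 per year
Private mortgage insurance (PMI): $1,332.00 per year
Annual escrow total = $3,876.24
Monthly escrow = $3,876.24 ÷ 12 = $323.02
Required reserve = 2 × $323.02 = $646.04
Surplus = $1,368.76 − $646.04 = $722.72

$722.72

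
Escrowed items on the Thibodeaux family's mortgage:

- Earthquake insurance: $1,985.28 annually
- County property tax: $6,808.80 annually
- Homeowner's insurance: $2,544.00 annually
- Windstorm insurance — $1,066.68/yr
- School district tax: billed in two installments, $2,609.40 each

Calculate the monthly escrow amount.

$1,468.63

Earthquake insurance: $1,985.28 per year
County property tax: $6,808.80 per year
Homeowner's insurance: $2,544.00 per year
Windstorm insurance: $1,066.68 per year
School district tax: $2,609.40 × 2 = $5,218.80 per year
Annual escrow total = $17,623.56
Monthly = $17,623.56 ÷ 12 = $1,468.63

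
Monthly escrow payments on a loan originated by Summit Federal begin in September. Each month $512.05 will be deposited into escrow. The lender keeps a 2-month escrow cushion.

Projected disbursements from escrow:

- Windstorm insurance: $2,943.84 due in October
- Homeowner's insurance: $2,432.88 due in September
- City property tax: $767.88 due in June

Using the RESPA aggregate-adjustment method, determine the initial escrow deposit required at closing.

Cushion = 2 × $512.05 = $1,024.10
Trial balance (start $0, +$512.05 each month, − disbursements):
  Sep: +$512.05 − $2,432.88 → -$1,920.83
  Oct: +$512.05 − $2,943.84 → -$4,352.62
  Nov: +$512.05 → -$3,840.57
  Dec: +$512.05 → -$3,328.52
  Jan: +$512.05 → -$2,816.47
  Feb: +$512.05 → -$2,304.42
  Mar: +$512.05 → -$1,792.37
  Apr: +$512.05 → -$1,280.32
  May: +$512.05 → -$768.27
  Jun: +$512.05 − $767.88 → -$1,024.10
  Jul: +$512.05 → -$512.05
  Aug: +$512.05 → $0.00
Lowest trial balance = -$4,352.62 (Oct)
Initial deposit = cushion − low point = $1,024.10 − (-$4,352.62) = $5,376.72

$5,376.72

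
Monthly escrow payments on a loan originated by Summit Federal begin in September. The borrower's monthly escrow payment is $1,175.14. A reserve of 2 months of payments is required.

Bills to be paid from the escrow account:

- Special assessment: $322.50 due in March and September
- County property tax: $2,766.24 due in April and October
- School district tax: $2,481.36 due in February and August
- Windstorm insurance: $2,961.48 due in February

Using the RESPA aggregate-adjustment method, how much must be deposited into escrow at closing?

Cushion = 2 × $1,175.14 = $2,350.28
Trial balance (start $0, +$1,175.14 each month, − disbursements):
  Sep: +$1,175.14 − $322.50 → $852.64
  Oct: +$1,175.14 − $2,766.24 → -$738.46
  Nov: +$1,175.14 → $436.68
  Dec: +$1,175.14 → $1,611.82
  Jan: +$1,175.14 → $2,786.96
  Feb: +$1,175.14 − $5,442.84 → -$1,480.74
  Mar: +$1,175.14 − $322.50 → -$628.10
  Apr: +$1,175.14 − $2,766.24 → -$2,219.20
  May: +$1,175.14 → -$1,044.06
  Jun: +$1,175.14 → $131.08
  Jul: +$1,175.14 → $1,306.22
  Aug: +$1,175.14 − $2,481.36 → $0.00
Lowest trial balance = -$2,219.20 (Apr)
Initial deposit = cushion − low point = $2,350.28 − (-$2,219.20) = $4,569.48

$4,569.48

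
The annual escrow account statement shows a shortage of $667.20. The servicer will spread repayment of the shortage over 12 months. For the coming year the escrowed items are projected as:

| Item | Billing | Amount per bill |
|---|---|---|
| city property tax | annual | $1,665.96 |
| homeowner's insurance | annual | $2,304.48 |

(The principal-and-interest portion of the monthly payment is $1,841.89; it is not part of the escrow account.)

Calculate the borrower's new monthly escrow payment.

$386.47

City property tax: $1,665.96 per year
Homeowner's insurance: $2,304.48 per year
Total per year = $1,665.96 + $2,304.48 = $3,970.44
Monthly = $3,970.44 ÷ 12 = $330.87
Shortage spread = $667.20 ÷ 12 = $55.60/mo
New monthly escrow = $330.87 + $55.60 = $386.47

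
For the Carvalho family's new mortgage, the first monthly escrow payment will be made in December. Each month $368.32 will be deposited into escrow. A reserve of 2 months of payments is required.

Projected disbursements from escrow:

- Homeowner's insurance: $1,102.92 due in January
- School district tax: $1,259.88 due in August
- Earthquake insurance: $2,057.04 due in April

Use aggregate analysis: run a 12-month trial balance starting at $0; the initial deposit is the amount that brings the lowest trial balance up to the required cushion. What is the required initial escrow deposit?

Cushion = 2 × $368.32 = $736.64
Trial balance (start $0, +$368.32 each month, − disbursements):
  Dec: +$368.32 → $368.32
  Jan: +$368.32 − $1,102.92 → -$366.28
  Feb: +$368.32 → $2.04
  Mar: +$368.32 → $370.36
  Apr: +$368.32 − $2,057.04 → -$1,318.36
  May: +$368.32 → -$950.04
  Jun: +$368.32 → -$581.72
  Jul: +$368.32 → -$213.40
  Aug: +$368.32 − $1,259.88 → -$1,104.96
  Sep: +$368.32 → -$736.64
  Oct: +$368.32 → -$368.32
  Nov: +$368.32 → $0.00
Lowest trial balance = -$1,318.36 (Apr)
Initial deposit = cushion − low point = $736.64 − (-$1,318.36) = $2,055.00

$2,055.00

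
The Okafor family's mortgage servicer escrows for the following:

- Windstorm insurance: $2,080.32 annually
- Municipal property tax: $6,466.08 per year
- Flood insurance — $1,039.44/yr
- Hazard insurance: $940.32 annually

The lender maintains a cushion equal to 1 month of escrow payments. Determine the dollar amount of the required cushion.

Windstorm insurance = $2,080.32 annually
Municipal property tax = $6,466.08 annually
Flood insurance = $1,039.44 annually
Hazard insurance = $940.32 annually
Combined annual = $10,526.16
Per month = $10,526.16 ÷ 12 = $877.18
Required cushion = 1 × $877.18 = $877.18

$877.18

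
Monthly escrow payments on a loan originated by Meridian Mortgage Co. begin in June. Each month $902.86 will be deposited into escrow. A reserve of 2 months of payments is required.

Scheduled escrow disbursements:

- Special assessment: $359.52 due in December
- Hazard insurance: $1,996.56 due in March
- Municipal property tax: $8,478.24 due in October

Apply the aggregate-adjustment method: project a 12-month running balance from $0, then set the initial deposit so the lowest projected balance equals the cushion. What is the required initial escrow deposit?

$5,769.66

Cushion = 2 × $902.86 = $1,805.72
Trial balance (start $0, +$902.86 each month, − disbursements):
  Jun: +$902.86 → $902.86
  Jul: +$902.86 → $1,805.72
  Aug: +$902.86 → $2,708.58
  Sep: +$902.86 → $3,611.44
  Oct: +$902.86 − $8,478.24 → -$3,963.94
  Nov: +$902.86 → -$3,061.08
  Dec: +$902.86 − $359.52 → -$2,517.74
  Jan: +$902.86 → -$1,614.88
  Feb: +$902.86 → -$712.02
  Mar: +$902.86 − $1,996.56 → -$1,805.72
  Apr: +$902.86 → -$902.86
  May: +$902.86 → $0.00
Lowest trial balance = -$3,963.94 (Oct)
Initial deposit = cushion − low point = $1,805.72 − (-$3,963.94) = $5,769.66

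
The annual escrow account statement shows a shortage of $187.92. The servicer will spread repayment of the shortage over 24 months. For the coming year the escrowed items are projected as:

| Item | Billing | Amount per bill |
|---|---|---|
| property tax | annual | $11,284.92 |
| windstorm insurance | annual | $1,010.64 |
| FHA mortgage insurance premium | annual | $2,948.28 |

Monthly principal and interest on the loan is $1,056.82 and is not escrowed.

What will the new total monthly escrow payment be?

Property tax — $11,284.92
Windstorm insurance — $1,010.64
FHA mortgage insurance premium — $2,948.28
Combined annual = $11,284.92 + $1,010.64 + $2,948.28 = $15,243.84
Monthly = $15,243.84 ÷ 12 = $1,270.32
Monthly shortage recovery: $187.92 ÷ 24 = $7.83
Adjusted monthly = $1,270.32 + $7.83 = $1,278.15

$1,278.15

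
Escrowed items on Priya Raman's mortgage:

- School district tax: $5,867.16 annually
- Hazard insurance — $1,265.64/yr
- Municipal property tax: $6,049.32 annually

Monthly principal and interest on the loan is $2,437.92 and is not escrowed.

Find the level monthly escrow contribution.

$1,098.51

School district tax = $5,867.16 annually
Hazard insurance = $1,265.64 annually
Municipal property tax = $6,049.32 annually
Yearly total = $5,867.16 + $1,265.64 + $6,049.32 = $13,182.12
Monthly escrow = $13,182.12 / 12 = $1,098.51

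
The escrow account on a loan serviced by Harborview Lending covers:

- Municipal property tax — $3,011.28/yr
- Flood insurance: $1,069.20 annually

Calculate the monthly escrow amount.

$340.04

Municipal property tax — $3,011.28 annually
Flood insurance — $1,069.20 annually
Total annual escrow = $3,011.28 + $1,069.20 = $4,080.48
Monthly = $4,080.48 ÷ 12 = $340.04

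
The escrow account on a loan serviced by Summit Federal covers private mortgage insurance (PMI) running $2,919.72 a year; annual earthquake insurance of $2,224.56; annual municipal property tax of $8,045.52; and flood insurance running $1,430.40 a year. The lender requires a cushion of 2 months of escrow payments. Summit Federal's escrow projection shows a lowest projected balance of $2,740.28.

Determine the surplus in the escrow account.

Private mortgage insurance (PMI) = $2,919.72 per year
Earthquake insurance = $2,224.56 per year
Municipal property tax = $8,045.52 per year
Flood insurance = $1,430.40 per year
Combined annual = $14,620.20
Base monthly escrow = $14,620.20 / 12 = $1,218.35
Required reserve = 2 × $1,218.35 = $2,436.70
Surplus = $2,740.28 − $2,436.70 = $303.58

$303.58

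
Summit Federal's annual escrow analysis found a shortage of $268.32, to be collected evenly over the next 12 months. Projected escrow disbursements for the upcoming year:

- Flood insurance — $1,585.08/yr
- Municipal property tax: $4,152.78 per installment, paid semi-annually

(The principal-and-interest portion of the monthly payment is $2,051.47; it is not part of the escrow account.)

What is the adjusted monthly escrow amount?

$846.58

Flood insurance = $1,585.08
Municipal property tax = $4,152.78 × 2 = $8,305.56
Total annual escrow = $1,585.08 + $8,305.56 = $9,890.64
Monthly = $9,890.64 / 12 = $824.22
Monthly shortage recovery: $268.32 ÷ 12 = $22.36
Adjusted monthly = $824.22 + $22.36 = $846.58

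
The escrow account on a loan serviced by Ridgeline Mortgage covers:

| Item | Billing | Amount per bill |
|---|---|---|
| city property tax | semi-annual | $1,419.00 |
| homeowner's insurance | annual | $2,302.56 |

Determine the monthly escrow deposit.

City property tax: $1,419.00 × 2 = $2,838.00 per year
Homeowner's insurance: $2,302.56 per year
Annual escrow total = $5,140.56
Base monthly escrow = $5,140.56 ÷ 12 = $428.38

$428.38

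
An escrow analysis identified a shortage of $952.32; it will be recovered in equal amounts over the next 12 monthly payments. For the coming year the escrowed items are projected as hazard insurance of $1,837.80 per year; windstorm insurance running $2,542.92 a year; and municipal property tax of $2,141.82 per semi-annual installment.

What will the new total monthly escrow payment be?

$801.39

Hazard insurance — $1,837.80 annually
Windstorm insurance — $2,542.92 annually
Municipal property tax — $2,141.82 × 2 = $4,283.64 annually
Annual escrow total = $1,837.80 + $2,542.92 + $4,283.64 = $8,664.36
Base monthly escrow = $8,664.36 ÷ 12 = $722.03
Shortage spread = $952.32 ÷ 12 = $79.36/mo
Adjusted monthly = $722.03 + $79.36 = $801.39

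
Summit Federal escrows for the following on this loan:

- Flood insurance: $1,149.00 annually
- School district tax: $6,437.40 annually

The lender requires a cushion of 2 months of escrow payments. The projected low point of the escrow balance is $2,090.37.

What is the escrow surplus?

$825.97

Flood insurance: $1,149.00 per year
School district tax: $6,437.40 per year
Yearly total = $1,149.00 + $6,437.40 = $7,586.40
Monthly = $7,586.40 / 12 = $632.20
Cushion = 2 × $632.20 = $1,264.40
Excess over cushion: $2,090.37 − $1,264.40 = $825.97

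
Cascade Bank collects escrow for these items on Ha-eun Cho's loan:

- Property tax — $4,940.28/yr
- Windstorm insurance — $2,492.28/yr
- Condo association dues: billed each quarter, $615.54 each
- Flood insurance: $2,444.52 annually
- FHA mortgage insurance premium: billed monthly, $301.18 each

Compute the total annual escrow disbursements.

Property tax = $4,940.28/yr
Windstorm insurance = $2,492.28/yr
Condo association dues = $615.54 × 4 = $2,462.16/yr
Flood insurance = $2,444.52/yr
FHA mortgage insurance premium = $301.18 × 12 = $3,614.16/yr
Annual escrow total = $15,953.40

$15,953.40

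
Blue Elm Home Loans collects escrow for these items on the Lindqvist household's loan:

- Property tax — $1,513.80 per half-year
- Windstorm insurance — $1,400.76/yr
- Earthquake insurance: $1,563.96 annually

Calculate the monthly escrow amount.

Property tax — $1,513.80 × 2 = $3,027.60 per year
Windstorm insurance — $1,400.76 per year
Earthquake insurance — $1,563.96 per year
Combined annual = $3,027.60 + $1,400.76 + $1,563.96 = $5,992.32
Monthly escrow = $5,992.32 / 12 = $499.36

$499.36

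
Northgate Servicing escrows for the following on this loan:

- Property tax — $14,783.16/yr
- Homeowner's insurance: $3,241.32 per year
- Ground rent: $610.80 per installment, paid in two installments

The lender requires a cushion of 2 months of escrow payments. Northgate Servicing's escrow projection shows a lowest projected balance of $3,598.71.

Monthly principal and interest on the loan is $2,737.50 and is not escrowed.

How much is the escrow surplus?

Property tax = $14,783.16
Homeowner's insurance = $3,241.32
Ground rent = $610.80 × 2 = $1,221.60
Total per year = $14,783.16 + $3,241.32 + $1,221.60 = $19,246.08
Monthly = $19,246.08 / 12 = $1,603.84
Required reserve = 2 × $1,603.84 = $3,207.68
Excess over cushion: $3,598.71 − $3,207.68 = $391.03

$391.03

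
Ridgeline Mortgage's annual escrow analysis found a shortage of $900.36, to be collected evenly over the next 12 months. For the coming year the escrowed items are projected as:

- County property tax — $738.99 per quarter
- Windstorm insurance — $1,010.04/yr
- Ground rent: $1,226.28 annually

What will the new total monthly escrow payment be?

County property tax — $738.99 × 4 = $2,955.96/yr
Windstorm insurance — $1,010.04/yr
Ground rent — $1,226.28/yr
Total annual escrow = $2,955.96 + $1,010.04 + $1,226.28 = $5,192.28
Monthly escrow = $5,192.28 ÷ 12 = $432.69
Shortage spread = $900.36 ÷ 12 = $75.03/mo
New monthly escrow = $432.69 + $75.03 = $507.72

$507.72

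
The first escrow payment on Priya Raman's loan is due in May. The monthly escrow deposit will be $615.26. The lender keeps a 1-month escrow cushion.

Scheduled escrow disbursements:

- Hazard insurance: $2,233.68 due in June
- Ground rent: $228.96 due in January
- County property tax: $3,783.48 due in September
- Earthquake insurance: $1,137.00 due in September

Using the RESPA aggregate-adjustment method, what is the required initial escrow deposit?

$4,693.12

Cushion = 1 × $615.26 = $615.26
Trial balance (start $0, +$615.26 each month, − disbursements):
  May: +$615.26 → $615.26
  Jun: +$615.26 − $2,233.68 → -$1,003.16
  Jul: +$615.26 → -$387.90
  Aug: +$615.26 → $227.36
  Sep: +$615.26 − $4,920.48 → -$4,077.86
  Oct: +$615.26 → -$3,462.60
  Nov: +$615.26 → -$2,847.34
  Dec: +$615.26 → -$2,232.08
  Jan: +$615.26 − $228.96 → -$1,845.78
  Feb: +$615.26 → -$1,230.52
  Mar: +$615.26 → -$615.26
  Apr: +$615.26 → $0.00
Lowest trial balance = -$4,077.86 (Sep)
Initial deposit = cushion − low point = $615.26 − (-$4,077.86) = $4,693.12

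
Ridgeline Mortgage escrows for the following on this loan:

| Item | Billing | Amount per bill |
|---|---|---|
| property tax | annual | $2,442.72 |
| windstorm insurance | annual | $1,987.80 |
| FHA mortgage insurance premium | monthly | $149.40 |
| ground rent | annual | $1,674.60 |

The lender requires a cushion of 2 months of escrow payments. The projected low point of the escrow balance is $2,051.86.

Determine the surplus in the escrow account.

$735.54

Property tax: $2,442.72 per year
Windstorm insurance: $1,987.80 per year
FHA mortgage insurance premium: $149.40 × 12 = $1,792.80 per year
Ground rent: $1,674.60 per year
Yearly total = $7,897.92
Per month = $7,897.92 / 12 = $658.16
Cushion = 2 × $658.16 = $1,316.32
Surplus = $2,051.86 − $1,316.32 = $735.54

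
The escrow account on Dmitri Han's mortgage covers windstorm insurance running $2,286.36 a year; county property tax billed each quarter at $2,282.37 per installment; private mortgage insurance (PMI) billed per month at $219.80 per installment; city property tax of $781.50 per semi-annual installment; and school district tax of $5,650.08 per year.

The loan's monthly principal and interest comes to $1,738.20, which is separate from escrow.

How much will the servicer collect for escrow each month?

Windstorm insurance — $2,286.36 per year
County property tax — $2,282.37 × 4 = $9,129.48 per year
Private mortgage insurance (PMI) — $219.80 × 12 = $2,637.60 per year
City property tax — $781.50 × 2 = $1,563.00 per year
School district tax — $5,650.08 per year
Annual escrow total = $2,286.36 + $9,129.48 + $2,637.60 + $1,563.00 + $5,650.08 = $21,266.52
Per month = $21,266.52 / 12 = $1,772.21

$1,772.21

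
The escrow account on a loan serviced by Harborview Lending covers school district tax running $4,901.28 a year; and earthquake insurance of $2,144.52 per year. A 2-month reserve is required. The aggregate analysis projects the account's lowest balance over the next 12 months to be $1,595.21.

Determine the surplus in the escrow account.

School district tax = $4,901.28
Earthquake insurance = $2,144.52
Total annual escrow = $4,901.28 + $2,144.52 = $7,045.80
Monthly = $7,045.80 ÷ 12 = $587.15
Cushion = 2 × $587.15 = $1,174.30
Surplus = $1,595.21 − $1,174.30 = $420.91

$420.91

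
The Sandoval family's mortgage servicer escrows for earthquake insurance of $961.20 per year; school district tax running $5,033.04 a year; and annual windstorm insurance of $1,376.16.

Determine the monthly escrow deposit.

$614.20

Earthquake insurance = $961.20 annually
School district tax = $5,033.04 annually
Windstorm insurance = $1,376.16 annually
Total annual escrow = $961.20 + $5,033.04 + $1,376.16 = $7,370.40
Base monthly escrow = $7,370.40 / 12 = $614.20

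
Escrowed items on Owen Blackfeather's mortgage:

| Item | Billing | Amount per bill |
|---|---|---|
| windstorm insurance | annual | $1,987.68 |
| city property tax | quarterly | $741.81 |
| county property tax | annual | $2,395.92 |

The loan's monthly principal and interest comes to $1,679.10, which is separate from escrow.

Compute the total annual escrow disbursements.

Windstorm insurance = $1,987.68 annually
City property tax = $741.81 × 4 = $2,967.24 annually
County property tax = $2,395.92 annually
Yearly total = $7,350.84

$7,350.84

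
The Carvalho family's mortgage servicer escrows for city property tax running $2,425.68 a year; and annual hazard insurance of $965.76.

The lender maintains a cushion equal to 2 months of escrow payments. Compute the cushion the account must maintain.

City property tax — $2,425.68 annually
Hazard insurance — $965.76 annually
Annual escrow total = $2,425.68 + $965.76 = $3,391.44
Base monthly escrow = $3,391.44 / 12 = $282.62
Cushion = 2 × $282.62 = $565.24

$565.24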